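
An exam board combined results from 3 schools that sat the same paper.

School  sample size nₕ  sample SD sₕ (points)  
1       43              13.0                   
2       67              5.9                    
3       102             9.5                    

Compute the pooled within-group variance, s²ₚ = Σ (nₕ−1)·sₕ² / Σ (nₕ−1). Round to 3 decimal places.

88.568

1: (43−1)·13.0² = 42·169 = 7098
2: (67−1)·5.9² = 66·34.81 = 2297.46
3: (102−1)·9.5² = 101·90.25 = 9115.25
Numerator = 18510.71; denominator = Σ(nₕ−1) = 209.
s²ₚ = 18510.71/209 = 88.56799... → 88.568.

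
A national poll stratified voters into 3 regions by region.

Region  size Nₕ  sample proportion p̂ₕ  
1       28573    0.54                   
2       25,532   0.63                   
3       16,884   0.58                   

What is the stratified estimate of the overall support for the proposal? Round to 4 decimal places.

0.5819

Wₕ = Nₕ/N with N = 70989: 0.4025, 0.3597, 0.2378.
p̂_st = 0.4025·0.54 + 0.3597·0.63 + 0.2378·0.58 ≈ 0.581883... → 0.5819.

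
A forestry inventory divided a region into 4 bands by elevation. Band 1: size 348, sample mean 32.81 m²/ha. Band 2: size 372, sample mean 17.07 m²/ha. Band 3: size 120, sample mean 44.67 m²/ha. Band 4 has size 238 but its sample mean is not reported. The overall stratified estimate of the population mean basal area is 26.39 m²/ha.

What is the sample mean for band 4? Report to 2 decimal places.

Σ Nₕx̄ₕ = N·μ, so 238·x̄_4 = 1078·26.39 − (348·32.81 + 372·17.07 + 120·44.67).
= 28448.42 − 23128.32 = 5320.1.
x̄_4 = 5320.1 / 238 = 22.3534... → 22.35.

22.35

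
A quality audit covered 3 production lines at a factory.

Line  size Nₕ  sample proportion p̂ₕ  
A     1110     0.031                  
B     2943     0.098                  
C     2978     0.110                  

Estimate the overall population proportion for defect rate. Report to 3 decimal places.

Wₕ = Nₕ/N with N = 7031: 0.1579, 0.4186, 0.4236.
p̂_st = 0.1579·0.031 + 0.4186·0.098 + 0.4236·0.110 ≈ 0.09251... → 0.093.

0.093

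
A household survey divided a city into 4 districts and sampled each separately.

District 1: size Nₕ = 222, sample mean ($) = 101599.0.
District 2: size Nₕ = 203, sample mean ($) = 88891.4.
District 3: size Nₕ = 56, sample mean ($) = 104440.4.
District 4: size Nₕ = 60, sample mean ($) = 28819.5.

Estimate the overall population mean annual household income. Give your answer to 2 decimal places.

N = 541; weights Wₕ = Nₕ/N = (0.4104, 0.3752, 0.1035, 0.1109).
x̄_st = Σ Wₕ·x̄ₕ = 0.4104·101599.0 + 0.3752·88891.4 + 0.1035·104440.4 + 0.1109·28819.5 ≈ 89053.1693...
→ 89053.17.

89053.17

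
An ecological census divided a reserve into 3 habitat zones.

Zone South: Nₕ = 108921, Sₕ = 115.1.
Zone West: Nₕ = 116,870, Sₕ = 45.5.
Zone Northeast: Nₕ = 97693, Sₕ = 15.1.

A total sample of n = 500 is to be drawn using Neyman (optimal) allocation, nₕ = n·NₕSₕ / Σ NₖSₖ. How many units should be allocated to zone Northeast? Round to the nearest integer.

Σ NₕSₕ = 108921·115.1 + 116870·45.5 + 97693·15.1 = 19329556.4.
Share for Northeast: 1475164.3/19329556.4 = 0.07632.
n_Northeast = 500 × 0.07632 = 38.158... → 38.

38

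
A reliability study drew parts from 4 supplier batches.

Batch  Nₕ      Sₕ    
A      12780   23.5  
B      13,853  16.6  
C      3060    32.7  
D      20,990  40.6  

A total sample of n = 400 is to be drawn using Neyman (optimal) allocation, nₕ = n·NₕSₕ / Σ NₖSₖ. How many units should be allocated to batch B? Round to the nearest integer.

A: NₕSₕ = 12780·23.5 = 300330
B: NₕSₕ = 13853·16.6 = 229959.8
C: NₕSₕ = 3060·32.7 = 100062
D: NₕSₕ = 20990·40.6 = 852194
Σ NₕSₕ = 1482545.8.
n_B = 400·229959.8/1482545.8 = 62.045... → 62.

62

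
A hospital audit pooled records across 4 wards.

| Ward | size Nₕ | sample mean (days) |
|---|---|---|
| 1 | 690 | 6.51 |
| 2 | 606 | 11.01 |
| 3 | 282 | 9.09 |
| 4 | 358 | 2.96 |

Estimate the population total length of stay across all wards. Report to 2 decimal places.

14787.02

1: 690·6.51 = 4491.9
2: 606·11.01 = 6672.06
3: 282·9.09 = 2563.38
4: 358·2.96 = 1059.68
τ̂ = Σ Nₕx̄ₕ = 14787.02.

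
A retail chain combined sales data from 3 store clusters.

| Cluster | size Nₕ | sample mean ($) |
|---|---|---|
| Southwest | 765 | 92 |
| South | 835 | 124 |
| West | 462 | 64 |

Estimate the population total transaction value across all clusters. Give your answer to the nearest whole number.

Southwest: 765·92 = 70380
South: 835·124 = 103540
West: 462·64 = 29568
τ̂ = Σ Nₕx̄ₕ = 203488.

203488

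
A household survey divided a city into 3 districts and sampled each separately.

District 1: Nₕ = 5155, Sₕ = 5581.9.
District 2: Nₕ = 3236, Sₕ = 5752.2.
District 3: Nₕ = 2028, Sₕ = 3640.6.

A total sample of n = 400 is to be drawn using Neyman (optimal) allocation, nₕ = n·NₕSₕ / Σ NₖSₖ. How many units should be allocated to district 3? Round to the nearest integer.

54

1: NₕSₕ = 5155·5581.9 = 28774694.5
2: NₕSₕ = 3236·5752.2 = 18614119.2
3: NₕSₕ = 2028·3640.6 = 7383136.8
Σ NₕSₕ = 54771950.5.
n_3 = 400·7383136.8/54771950.5 = 53.919... → 54.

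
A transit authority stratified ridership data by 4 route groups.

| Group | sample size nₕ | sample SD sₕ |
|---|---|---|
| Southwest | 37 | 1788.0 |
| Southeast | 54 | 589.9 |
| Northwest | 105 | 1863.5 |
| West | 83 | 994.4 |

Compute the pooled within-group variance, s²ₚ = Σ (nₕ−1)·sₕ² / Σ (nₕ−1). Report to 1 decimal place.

Degrees of freedom: 36 + 53 + 104 + 82 = 275.
Σ(nₕ−1)sₕ² = 36·3196944 + 53·347982.01 + 104·3472632.25 + 82·988831.36 = 575770956.05.
s²ₚ = 575770956.05 / 275 = 2093712.567... → 2093712.6.

2093712.6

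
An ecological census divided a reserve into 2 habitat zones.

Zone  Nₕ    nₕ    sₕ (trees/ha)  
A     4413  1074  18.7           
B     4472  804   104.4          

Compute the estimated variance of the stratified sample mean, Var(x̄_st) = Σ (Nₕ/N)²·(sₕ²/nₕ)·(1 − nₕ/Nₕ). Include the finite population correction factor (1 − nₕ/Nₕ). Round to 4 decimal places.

N = 8885; Wₕ = Nₕ/N.
zone A: (4413/8885)²·18.7²/1074·(1 − 1074/4413) = 0.0607735
zone B: (4472/8885)²·104.4²/804·(1 − 804/4472) = 2.8168337
Sum = 2.8776072 → 2.8776.

2.8776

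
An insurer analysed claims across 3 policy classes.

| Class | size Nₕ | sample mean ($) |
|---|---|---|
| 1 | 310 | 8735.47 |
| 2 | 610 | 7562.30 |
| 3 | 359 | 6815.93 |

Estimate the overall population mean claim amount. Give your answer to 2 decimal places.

7637.15

N = 310 + 610 + 359 = 1279.
Overall mean = Σ (Nₕ/N)·x̄ₕ — weight by population share, not a simple average.
Σ Nₕx̄ₕ = 310·8735.47 + 610·7562.30 + 359·6815.93 = 2707995.7 + 4613003 + 2446918.87 = 9767917.57.
Divide by N: 9767917.57 / 1279 = 7637.1521... → 7637.15.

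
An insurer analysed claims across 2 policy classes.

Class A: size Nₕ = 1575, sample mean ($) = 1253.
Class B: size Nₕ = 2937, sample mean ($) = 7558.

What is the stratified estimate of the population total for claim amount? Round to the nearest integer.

24171321

A: 1575·1253 = 1973475
B: 2937·7558 = 22197846
τ̂ = Σ Nₕx̄ₕ = 24171321.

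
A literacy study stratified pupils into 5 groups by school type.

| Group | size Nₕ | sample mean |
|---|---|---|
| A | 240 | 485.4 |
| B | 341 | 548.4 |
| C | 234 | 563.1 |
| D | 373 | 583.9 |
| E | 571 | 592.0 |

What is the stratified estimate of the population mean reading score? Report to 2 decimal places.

563.44

x̄_st = (Σ Nₕx̄ₕ) / (Σ Nₕ) = (240·485.4 + 341·548.4 + 234·563.1 + 373·583.9 + 571·592.0) / 1759
= 991092.5 / 1759 = 563.4409... → 563.44.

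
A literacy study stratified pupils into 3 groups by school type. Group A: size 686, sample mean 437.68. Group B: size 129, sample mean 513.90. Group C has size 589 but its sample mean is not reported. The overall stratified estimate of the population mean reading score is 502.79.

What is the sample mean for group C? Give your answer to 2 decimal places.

N = 686 + 129 + 589 = 1404.
Overall total = μ·N = 502.79·1404 = 705917.16.
Subtract the known strata: 686·437.68 + 129·513.90 = 366541.58.
Remaining total for group C: 705917.16 − 366541.58 = 339375.58.
Divide by its size: 339375.58 / 589 = 576.1894... → 576.19.

576.19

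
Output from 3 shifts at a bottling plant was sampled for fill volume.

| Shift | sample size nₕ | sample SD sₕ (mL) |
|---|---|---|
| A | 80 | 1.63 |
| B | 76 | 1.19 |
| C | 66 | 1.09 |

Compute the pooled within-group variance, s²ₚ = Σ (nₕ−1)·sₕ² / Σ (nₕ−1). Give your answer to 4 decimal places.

1.7960

Degrees of freedom: 79 + 75 + 65 = 219.
Σ(nₕ−1)sₕ² = 79·2.6569 + 75·1.4161 + 65·1.1881 = 393.3291.
s²ₚ = 393.3291 / 219 = 1.796023... → 1.7960.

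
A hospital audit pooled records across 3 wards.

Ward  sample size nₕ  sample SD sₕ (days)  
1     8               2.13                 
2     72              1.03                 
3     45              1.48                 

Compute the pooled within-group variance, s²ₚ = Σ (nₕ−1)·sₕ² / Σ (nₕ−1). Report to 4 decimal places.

1.6677

1: (8−1)·2.13² = 7·4.5369 = 31.7583
2: (72−1)·1.03² = 71·1.0609 = 75.3239
3: (45−1)·1.48² = 44·2.1904 = 96.3776
Numerator = 203.4598; denominator = Σ(nₕ−1) = 122.
s²ₚ = 203.4598/122 = 1.667703... → 1.6677.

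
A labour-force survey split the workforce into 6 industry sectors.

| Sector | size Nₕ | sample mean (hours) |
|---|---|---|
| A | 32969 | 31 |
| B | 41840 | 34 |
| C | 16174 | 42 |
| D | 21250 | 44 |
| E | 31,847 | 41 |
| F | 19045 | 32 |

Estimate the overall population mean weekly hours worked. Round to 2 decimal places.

36.62

x̄_st = (Σ Nₕx̄ₕ) / (Σ Nₕ) = (32969·31 + 41840·34 + 16174·42 + 21250·44 + 31847·41 + 19045·32) / 163125
= 5974074 / 163125 = 36.6227... → 36.62.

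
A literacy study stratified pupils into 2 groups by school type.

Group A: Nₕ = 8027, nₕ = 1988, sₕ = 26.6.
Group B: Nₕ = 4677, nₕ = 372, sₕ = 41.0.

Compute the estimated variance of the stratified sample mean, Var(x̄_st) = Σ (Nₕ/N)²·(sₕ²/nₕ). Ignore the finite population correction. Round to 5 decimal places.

0.75455

N = 12704. Term for each stratum: Wₕ²sₕ²/nₕ.
Var(x̄_st) = 0.14209292 + 0.61246115 = 0.75455407 → 0.75455.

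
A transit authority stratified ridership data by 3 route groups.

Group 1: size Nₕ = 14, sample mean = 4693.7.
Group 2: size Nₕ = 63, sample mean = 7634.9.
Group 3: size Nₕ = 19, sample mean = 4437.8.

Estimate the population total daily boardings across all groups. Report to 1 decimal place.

631028.7

1: 14·4693.7 = 65711.8
2: 63·7634.9 = 480998.7
3: 19·4437.8 = 84318.2
τ̂ = Σ Nₕx̄ₕ = 631028.7.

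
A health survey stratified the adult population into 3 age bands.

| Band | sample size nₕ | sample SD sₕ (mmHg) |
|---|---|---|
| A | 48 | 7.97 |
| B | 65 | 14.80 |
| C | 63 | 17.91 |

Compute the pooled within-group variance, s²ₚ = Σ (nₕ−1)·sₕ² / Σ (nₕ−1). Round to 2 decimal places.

213.25

Degrees of freedom: 47 + 64 + 62 = 173.
Σ(nₕ−1)sₕ² = 47·63.5209 + 64·219.04 + 62·320.7681 = 36891.6645.
s²ₚ = 36891.6645 / 173 = 213.2466... → 213.25.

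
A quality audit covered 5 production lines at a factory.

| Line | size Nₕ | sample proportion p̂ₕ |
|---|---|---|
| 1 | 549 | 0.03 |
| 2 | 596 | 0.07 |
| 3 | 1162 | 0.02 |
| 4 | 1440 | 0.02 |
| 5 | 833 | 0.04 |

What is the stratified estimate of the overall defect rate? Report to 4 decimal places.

0.0313

Wₕ = Nₕ/N with N = 4580: 0.1199, 0.1301, 0.2537, 0.3144, 0.1819.
p̂_st = 0.1199·0.03 + 0.1301·0.07 + 0.2537·0.02 + 0.3144·0.02 + 0.1819·0.04 ≈ 0.031343... → 0.0313.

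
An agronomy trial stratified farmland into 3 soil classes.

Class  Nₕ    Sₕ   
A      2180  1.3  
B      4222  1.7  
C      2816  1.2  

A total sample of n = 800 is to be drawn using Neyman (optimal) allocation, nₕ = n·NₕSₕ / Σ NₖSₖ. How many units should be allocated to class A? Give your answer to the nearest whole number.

169

Σ NₕSₕ = 2180·1.3 + 4222·1.7 + 2816·1.2 = 13390.6.
Share for A: 2834/13390.6 = 0.21164.
n_A = 800 × 0.21164 = 169.313... → 169.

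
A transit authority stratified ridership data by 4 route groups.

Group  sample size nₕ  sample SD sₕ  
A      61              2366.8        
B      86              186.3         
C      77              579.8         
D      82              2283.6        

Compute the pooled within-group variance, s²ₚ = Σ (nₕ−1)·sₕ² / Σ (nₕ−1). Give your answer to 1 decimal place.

2605975.5

A: (61−1)·2366.8² = 60·5601742.24 = 336104534.4
B: (86−1)·186.3² = 85·34707.69 = 2950153.65
C: (77−1)·579.8² = 76·336168.04 = 25548771.04
D: (82−1)·2283.6² = 81·5214828.96 = 422401145.76
Numerator = 787004604.85; denominator = Σ(nₕ−1) = 302.
s²ₚ = 787004604.85/302 = 2605975.513... → 2605975.5.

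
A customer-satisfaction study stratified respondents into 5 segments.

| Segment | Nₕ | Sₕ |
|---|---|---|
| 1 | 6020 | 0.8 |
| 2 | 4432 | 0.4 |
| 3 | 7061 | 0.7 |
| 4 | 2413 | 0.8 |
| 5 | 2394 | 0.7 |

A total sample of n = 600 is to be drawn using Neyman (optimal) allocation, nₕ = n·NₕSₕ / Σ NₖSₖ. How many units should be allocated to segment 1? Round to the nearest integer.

191

1: NₕSₕ = 6020·0.8 = 4816
2: NₕSₕ = 4432·0.4 = 1772.8
3: NₕSₕ = 7061·0.7 = 4942.7
4: NₕSₕ = 2413·0.8 = 1930.4
5: NₕSₕ = 2394·0.7 = 1675.8
Σ NₕSₕ = 15137.7.
n_1 = 600·4816/15137.7 = 190.888... → 191.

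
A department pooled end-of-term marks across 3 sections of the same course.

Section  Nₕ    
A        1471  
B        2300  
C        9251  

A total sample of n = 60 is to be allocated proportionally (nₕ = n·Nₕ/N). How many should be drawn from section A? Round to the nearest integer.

Share of section A = 1471/13022 = 0.11296.
Allocate 60 × 0.11296 = 6.778... → 7.

7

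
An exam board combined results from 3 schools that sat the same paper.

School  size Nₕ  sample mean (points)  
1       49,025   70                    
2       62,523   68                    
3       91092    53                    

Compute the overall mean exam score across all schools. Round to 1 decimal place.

x̄_st = (Σ Nₕx̄ₕ) / (Σ Nₕ) = (49025·70 + 62523·68 + 91092·53) / 202640
= 12511190 / 202640 = 61.741... → 61.7.

61.7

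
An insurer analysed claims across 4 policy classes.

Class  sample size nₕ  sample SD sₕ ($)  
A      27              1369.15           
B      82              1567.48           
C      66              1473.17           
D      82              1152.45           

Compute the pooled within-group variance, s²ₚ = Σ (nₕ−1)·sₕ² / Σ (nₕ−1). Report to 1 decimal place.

A: (27−1)·1369.15² = 26·1874571.7225 = 48738864.785
B: (82−1)·1567.48² = 81·2456993.5504 = 199016477.5824
C: (66−1)·1473.17² = 65·2170229.8489 = 141064940.1785
D: (82−1)·1152.45² = 81·1328141.0025 = 107579421.2025
Numerator = 496399703.7484; denominator = Σ(nₕ−1) = 253.
s²ₚ = 496399703.7484/253 = 1962054.165... → 1962054.2.

1962054.2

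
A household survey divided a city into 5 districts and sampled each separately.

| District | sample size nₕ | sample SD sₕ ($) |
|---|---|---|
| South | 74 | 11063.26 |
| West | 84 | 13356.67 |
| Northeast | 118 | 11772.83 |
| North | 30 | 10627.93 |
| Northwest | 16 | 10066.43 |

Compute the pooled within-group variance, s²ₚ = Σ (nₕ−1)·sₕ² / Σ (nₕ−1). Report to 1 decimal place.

141179539.5

Degrees of freedom: 73 + 83 + 117 + 29 + 15 = 317.
Σ(nₕ−1)sₕ² = 73·122395721.8276 + 83·178400633.4889 + 117·138599526.2089 + 29·112952896.0849 + 15·101333012.9449 = 44753914020.0704.
s²ₚ = 44753914020.0704 / 317 = 141179539.495... → 141179539.5.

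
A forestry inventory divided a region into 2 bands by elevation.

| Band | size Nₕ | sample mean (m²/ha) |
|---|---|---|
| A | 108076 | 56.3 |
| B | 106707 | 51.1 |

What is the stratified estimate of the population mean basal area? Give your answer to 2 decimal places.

53.72

x̄_st = (Σ Nₕx̄ₕ) / (Σ Nₕ) = (108076·56.3 + 106707·51.1) / 214783
= 11537406.5 / 214783 = 53.7166... → 53.72.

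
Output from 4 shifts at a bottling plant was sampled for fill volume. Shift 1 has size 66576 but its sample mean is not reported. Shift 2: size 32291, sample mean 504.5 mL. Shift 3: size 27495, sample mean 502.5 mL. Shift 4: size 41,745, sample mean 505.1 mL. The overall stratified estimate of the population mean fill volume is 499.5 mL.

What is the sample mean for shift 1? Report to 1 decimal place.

Σ Nₕx̄ₕ = N·μ, so 66576·x̄_1 = 168107·499.5 − (32291·504.5 + 27495·502.5 + 41745·505.1).
= 83969446.5 − 51192446.5 = 32777000.
x̄_1 = 32777000 / 66576 = 492.325... → 492.3.

492.3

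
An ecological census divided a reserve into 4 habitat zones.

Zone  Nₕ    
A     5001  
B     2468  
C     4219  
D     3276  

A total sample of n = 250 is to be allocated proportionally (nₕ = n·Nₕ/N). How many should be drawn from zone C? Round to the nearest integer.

Share of zone C = 4219/14964 = 0.28194.
Allocate 250 × 0.28194 = 70.486... → 70.

70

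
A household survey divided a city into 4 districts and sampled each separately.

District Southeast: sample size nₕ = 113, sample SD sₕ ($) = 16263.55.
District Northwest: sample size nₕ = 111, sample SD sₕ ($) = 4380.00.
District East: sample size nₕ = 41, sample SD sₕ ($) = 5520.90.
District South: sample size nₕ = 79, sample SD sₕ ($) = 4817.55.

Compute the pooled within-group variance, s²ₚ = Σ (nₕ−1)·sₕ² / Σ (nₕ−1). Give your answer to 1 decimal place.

Degrees of freedom: 112 + 110 + 40 + 78 = 340.
Σ(nₕ−1)sₕ² = 112·264503058.6025 + 110·19184400 + 40·30480336.81 + 78·23208788.0025 = 34764125500.075.
s²ₚ = 34764125500.075 / 340 = 102247427.941... → 102247427.9.

102247427.9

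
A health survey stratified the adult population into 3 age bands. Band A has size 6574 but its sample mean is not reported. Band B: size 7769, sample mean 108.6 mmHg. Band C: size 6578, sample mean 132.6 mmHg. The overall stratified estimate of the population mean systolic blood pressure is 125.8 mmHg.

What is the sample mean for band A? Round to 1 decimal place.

N = 6574 + 7769 + 6578 = 20921.
Overall total = μ·N = 125.8·20921 = 2631861.8.
Subtract the known strata: 7769·108.6 + 6578·132.6 = 1715956.2.
Remaining total for band A: 2631861.8 − 1715956.2 = 915905.6.
Divide by its size: 915905.6 / 6574 = 139.322... → 139.3.

139.3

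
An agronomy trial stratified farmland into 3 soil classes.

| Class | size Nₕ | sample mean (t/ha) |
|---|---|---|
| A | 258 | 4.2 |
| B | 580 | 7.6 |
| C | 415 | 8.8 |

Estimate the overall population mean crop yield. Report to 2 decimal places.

7.30

x̄_st = (Σ Nₕx̄ₕ) / (Σ Nₕ) = (258·4.2 + 580·7.6 + 415·8.8) / 1253
= 9143.6 / 1253 = 7.2974... → 7.30.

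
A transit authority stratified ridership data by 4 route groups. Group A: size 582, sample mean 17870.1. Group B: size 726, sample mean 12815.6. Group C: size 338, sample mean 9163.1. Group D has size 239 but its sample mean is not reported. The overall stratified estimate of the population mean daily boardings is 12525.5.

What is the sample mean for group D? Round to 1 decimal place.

Σ Nₕx̄ₕ = N·μ, so 239·x̄_D = 1885·12525.5 − (582·17870.1 + 726·12815.6 + 338·9163.1).
= 23610567.5 − 22801651.6 = 808915.9.
x̄_D = 808915.9 / 239 = 3384.585... → 3384.6.

3384.6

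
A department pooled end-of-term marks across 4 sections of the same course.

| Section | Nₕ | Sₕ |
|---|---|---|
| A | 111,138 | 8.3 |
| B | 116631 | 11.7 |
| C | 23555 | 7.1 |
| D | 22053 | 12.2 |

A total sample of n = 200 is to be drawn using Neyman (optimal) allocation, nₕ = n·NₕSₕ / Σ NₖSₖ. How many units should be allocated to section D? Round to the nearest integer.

20

A: NₕSₕ = 111138·8.3 = 922445.4
B: NₕSₕ = 116631·11.7 = 1364582.7
C: NₕSₕ = 23555·7.1 = 167240.5
D: NₕSₕ = 22053·12.2 = 269046.6
Σ NₕSₕ = 2723315.2.
n_D = 200·269046.6/2723315.2 = 19.759... → 20.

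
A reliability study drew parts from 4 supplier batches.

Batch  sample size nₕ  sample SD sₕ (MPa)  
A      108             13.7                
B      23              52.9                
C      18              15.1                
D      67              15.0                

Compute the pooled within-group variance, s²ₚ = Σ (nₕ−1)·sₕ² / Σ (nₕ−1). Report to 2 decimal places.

473.46

A: (108−1)·13.7² = 107·187.69 = 20082.83
B: (23−1)·52.9² = 22·2798.41 = 61565.02
C: (18−1)·15.1² = 17·228.01 = 3876.17
D: (67−1)·15.0² = 66·225 = 14850
Numerator = 100374.02; denominator = Σ(nₕ−1) = 212.
s²ₚ = 100374.02/212 = 473.4624... → 473.46.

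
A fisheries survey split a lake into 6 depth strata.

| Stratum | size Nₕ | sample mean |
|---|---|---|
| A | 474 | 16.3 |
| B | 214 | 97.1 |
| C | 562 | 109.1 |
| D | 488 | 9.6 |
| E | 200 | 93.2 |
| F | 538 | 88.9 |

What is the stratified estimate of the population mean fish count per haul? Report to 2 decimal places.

N = 474 + 214 + 562 + 488 + 200 + 538 = 2476.
Weight each subgroup mean by Nₕ/N and sum.
Σ Nₕx̄ₕ = 474·16.3 + 214·97.1 + 562·109.1 + 488·9.6 + 200·93.2 + 538·88.9 = 7726.2 + 20779.4 + 61314.2 + 4684.8 + 18640 + 47828.2 = 160972.8.
Divide by N: 160972.8 / 2476 = 65.0132... → 65.01.

65.01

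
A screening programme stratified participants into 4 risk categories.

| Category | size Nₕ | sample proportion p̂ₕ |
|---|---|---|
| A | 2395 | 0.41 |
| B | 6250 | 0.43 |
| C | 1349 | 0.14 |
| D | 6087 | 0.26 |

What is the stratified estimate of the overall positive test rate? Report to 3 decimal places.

0.338

N = 2395 + 6250 + 1349 + 6087 = 16081.
Overall proportion = Σ (Nₕ/N)·p̂ₕ.
Σ Nₕp̂ₕ = 981.95 + 2687.5 + 188.86 + 1582.62 = 5440.93.
5440.93 / 16081 = 0.33835... → 0.338.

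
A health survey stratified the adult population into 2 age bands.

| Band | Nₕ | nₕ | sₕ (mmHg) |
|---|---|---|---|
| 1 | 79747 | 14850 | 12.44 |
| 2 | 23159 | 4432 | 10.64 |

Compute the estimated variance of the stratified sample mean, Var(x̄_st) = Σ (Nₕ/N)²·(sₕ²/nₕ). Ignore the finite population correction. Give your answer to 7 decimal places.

N = 102906; Wₕ = Nₕ/N.
band 1: (79747/102906)²·12.44²/14850 = 0.0062583756
band 2: (23159/102906)²·10.64²/4432 = 0.0012937242
Sum = 0.0075520998 → 0.0075521.

0.0075521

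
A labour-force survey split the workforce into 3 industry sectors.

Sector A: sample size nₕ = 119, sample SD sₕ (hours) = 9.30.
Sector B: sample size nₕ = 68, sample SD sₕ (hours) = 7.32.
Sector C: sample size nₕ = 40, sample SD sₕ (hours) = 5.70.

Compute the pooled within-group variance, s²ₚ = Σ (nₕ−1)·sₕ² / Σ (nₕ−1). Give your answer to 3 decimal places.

Degrees of freedom: 118 + 67 + 39 = 224.
Σ(nₕ−1)sₕ² = 118·86.49 + 67·53.5824 + 39·32.49 = 15062.9508.
s²ₚ = 15062.9508 / 224 = 67.24532... → 67.245.

67.245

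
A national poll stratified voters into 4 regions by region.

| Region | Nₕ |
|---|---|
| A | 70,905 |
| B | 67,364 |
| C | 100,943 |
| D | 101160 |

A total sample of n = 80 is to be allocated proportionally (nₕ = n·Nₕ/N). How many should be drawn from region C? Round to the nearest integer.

24

N = 70905 + 67364 + 100943 + 101160 = 340372.
n_C = 80·100943/340372 = 23.725... → 24.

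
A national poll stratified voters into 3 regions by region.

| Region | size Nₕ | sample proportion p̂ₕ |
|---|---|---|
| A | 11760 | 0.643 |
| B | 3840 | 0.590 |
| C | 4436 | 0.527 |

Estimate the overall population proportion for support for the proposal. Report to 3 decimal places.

N = 11760 + 3840 + 4436 = 20036.
Overall proportion = Σ (Nₕ/N)·p̂ₕ.
Σ Nₕp̂ₕ = 7561.68 + 2265.6 + 2337.772 = 12165.052.
12165.052 / 20036 = 0.60716... → 0.607.

0.607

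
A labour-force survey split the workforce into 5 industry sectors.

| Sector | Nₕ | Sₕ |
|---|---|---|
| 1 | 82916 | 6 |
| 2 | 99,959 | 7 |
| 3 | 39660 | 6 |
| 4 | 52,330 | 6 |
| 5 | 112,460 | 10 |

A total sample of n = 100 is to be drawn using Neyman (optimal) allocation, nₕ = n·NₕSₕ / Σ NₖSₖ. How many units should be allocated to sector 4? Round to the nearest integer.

Σ NₕSₕ = 82916·6 + 99959·7 + 39660·6 + 52330·6 + 112460·10 = 2873749.
Share for 4: 313980/2873749 = 0.10926.
n_4 = 100 × 0.10926 = 10.926... → 11.

11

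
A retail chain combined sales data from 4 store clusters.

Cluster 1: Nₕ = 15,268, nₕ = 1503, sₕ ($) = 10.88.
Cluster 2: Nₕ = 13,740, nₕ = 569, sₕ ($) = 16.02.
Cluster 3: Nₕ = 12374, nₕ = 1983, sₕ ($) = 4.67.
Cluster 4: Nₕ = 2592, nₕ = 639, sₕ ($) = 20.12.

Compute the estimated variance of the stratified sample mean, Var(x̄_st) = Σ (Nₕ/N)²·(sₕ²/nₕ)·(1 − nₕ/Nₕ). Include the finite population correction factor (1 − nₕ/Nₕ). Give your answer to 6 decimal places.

N = 43974; Wₕ = Nₕ/N.
cluster 1: (15268/43974)²·10.88²/1503·(1 − 1503/15268) = 0.008559832
cluster 2: (13740/43974)²·16.02²/569·(1 − 569/13740) = 0.042211064
cluster 3: (12374/43974)²·4.67²/1983·(1 − 1983/12374) = 0.000731285
cluster 4: (2592/43974)²·20.12²/639·(1 − 639/2592) = 0.001658442
Sum = 0.053160623 → 0.053161.

0.053161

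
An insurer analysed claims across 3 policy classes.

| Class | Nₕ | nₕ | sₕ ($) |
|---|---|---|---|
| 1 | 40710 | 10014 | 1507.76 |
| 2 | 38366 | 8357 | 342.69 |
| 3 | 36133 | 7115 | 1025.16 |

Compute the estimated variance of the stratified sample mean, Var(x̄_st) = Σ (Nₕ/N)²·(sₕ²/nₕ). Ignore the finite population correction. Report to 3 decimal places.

N = 115209. Term for each stratum: Wₕ²sₕ²/nₕ.
Var(x̄_st) = 28.345638 + 1.558378 + 14.529264 = 44.433280 → 44.433.

44.433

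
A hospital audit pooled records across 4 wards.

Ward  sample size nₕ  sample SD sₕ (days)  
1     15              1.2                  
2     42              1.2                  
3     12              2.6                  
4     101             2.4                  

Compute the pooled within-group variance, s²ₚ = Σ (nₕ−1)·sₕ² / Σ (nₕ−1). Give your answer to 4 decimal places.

Degrees of freedom: 14 + 41 + 11 + 100 = 166.
Σ(nₕ−1)sₕ² = 14·1.44 + 41·1.44 + 11·6.76 + 100·5.76 = 729.56.
s²ₚ = 729.56 / 166 = 4.394940... → 4.3949.

4.3949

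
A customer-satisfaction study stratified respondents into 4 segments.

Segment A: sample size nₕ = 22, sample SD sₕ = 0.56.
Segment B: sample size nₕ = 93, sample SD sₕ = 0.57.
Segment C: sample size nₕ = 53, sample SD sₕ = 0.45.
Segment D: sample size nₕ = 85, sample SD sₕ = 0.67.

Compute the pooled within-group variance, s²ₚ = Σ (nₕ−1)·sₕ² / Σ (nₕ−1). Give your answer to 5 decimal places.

0.34022

A: (22−1)·0.56² = 21·0.3136 = 6.5856
B: (93−1)·0.57² = 92·0.3249 = 29.8908
C: (53−1)·0.45² = 52·0.2025 = 10.53
D: (85−1)·0.67² = 84·0.4489 = 37.7076
Numerator = 84.714; denominator = Σ(nₕ−1) = 249.
s²ₚ = 84.714/249 = 0.3402169... → 0.34022.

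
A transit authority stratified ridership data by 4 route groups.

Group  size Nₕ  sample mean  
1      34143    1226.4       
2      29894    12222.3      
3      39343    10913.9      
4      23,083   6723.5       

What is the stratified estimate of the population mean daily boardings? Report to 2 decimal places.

7842.85

x̄_st = (Σ Nₕx̄ₕ) / (Σ Nₕ) = (34143·1226.4 + 29894·12222.3 + 39343·10913.9 + 23083·6723.5) / 126463
= 991830529.6 / 126463 = 7842.8515... → 7842.85.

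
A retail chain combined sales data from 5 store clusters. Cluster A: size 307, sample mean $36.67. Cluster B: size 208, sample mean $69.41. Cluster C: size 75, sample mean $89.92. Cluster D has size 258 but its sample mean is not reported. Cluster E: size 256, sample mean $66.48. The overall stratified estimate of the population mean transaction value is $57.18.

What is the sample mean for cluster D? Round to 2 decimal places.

Σ Nₕx̄ₕ = N·μ, so 258·x̄_D = 1104·57.18 − (307·36.67 + 208·69.41 + 75·89.92 + 256·66.48).
= 63126.72 − 49457.85 = 13668.87.
x̄_D = 13668.87 / 258 = 52.9801... → 52.98.

52.98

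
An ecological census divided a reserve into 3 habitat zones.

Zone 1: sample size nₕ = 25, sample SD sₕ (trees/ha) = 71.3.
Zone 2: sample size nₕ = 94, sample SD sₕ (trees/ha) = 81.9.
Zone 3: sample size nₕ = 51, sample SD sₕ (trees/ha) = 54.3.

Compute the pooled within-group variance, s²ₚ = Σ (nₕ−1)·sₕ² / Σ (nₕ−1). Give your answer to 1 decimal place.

Degrees of freedom: 24 + 93 + 50 = 167.
Σ(nₕ−1)sₕ² = 24·5083.69 + 93·6707.61 + 50·2948.49 = 893240.79.
s²ₚ = 893240.79 / 167 = 5348.747... → 5348.7.

5348.7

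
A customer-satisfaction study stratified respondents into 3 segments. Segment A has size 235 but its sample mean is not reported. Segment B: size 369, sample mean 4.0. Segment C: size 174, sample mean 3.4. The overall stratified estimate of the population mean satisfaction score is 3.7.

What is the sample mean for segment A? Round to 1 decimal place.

3.5

N = 235 + 369 + 174 = 778.
Overall total = μ·N = 3.7·778 = 2878.6.
Subtract the known strata: 369·4.0 + 174·3.4 = 2067.6.
Remaining total for segment A: 2878.6 − 2067.6 = 811.
Divide by its size: 811 / 235 = 3.451... → 3.5.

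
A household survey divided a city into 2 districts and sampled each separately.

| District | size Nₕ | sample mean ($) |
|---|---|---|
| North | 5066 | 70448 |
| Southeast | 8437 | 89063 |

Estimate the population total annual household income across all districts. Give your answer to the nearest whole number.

North: 5066·70448 = 356889568
Southeast: 8437·89063 = 751424531
τ̂ = Σ Nₕx̄ₕ = 1108314099.

1108314099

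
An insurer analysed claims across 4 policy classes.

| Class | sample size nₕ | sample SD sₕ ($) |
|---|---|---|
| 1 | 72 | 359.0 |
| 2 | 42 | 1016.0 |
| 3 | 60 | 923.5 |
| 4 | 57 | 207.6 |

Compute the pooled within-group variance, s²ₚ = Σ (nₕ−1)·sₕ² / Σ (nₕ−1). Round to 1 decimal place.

459052.0

1: (72−1)·359.0² = 71·128881 = 9150551
2: (42−1)·1016.0² = 41·1032256 = 42322496
3: (60−1)·923.5² = 59·852852.25 = 50318282.75
4: (57−1)·207.6² = 56·43097.76 = 2413474.56
Numerator = 104204804.31; denominator = Σ(nₕ−1) = 227.
s²ₚ = 104204804.31/227 = 459052.001... → 459052.0.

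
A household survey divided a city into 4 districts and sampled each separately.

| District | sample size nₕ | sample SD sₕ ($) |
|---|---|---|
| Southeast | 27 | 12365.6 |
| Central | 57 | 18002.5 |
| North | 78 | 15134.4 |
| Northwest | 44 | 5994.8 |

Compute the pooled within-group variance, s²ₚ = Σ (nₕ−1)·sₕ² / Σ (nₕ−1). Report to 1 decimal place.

Degrees of freedom: 26 + 56 + 77 + 43 = 202.
Σ(nₕ−1)sₕ² = 26·152908063.36 + 56·324090006.25 + 77·229050063.36 + 43·35937627.04 = 41306822838.8.
s²ₚ = 41306822838.8 / 202 = 204489221.974... → 204489222.0.

204489222.0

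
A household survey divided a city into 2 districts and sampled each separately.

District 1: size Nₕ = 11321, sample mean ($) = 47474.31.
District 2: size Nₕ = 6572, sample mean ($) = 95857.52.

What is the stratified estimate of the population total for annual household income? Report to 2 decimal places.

Estimate total by summing Nₕ·x̄ₕ over strata.
11321·47474.31 + 6572·95857.52 = 537456663.51 + 629975621.44 = 1167432284.95.

1167432284.95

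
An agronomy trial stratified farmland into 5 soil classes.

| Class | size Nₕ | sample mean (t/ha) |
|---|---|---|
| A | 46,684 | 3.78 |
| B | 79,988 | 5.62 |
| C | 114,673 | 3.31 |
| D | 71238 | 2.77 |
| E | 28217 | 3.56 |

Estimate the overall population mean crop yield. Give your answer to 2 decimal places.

x̄_st = (Σ Nₕx̄ₕ) / (Σ Nₕ) = (46684·3.78 + 79988·5.62 + 114673·3.31 + 71238·2.77 + 28217·3.56) / 340800
= 1303347.49 / 340800 = 3.8244... → 3.82.

3.82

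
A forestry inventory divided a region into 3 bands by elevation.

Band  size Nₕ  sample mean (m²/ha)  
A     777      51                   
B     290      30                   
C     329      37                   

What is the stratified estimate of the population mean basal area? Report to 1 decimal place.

43.3

N = 777 + 290 + 329 = 1396.
Overall mean = Σ (Nₕ/N)·x̄ₕ — weight by population share, not a simple average.
Σ Nₕx̄ₕ = 777·51 + 290·30 + 329·37 = 39627 + 8700 + 12173 = 60500.
Divide by N: 60500 / 1396 = 43.338... → 43.3.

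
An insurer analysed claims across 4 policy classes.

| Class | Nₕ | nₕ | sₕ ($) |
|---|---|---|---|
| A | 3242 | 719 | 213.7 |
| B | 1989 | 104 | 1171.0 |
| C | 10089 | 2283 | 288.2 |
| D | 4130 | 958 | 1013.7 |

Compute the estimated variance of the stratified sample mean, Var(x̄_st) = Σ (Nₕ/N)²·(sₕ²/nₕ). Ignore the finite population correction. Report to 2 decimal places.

197.80

N = 19450. Term for each stratum: Wₕ²sₕ²/nₕ.
Var(x̄_st) = 1.76468 + 137.88303 + 9.78902 + 48.36312 = 197.79984 → 197.80.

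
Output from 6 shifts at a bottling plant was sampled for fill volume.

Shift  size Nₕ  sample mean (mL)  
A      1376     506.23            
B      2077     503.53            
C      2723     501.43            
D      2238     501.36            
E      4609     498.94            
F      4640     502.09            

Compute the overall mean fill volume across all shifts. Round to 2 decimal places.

N = 1376 + 2077 + 2723 + 2238 + 4609 + 4640 = 17663.
The stratified mean weights each stratum mean by its population share Nₕ/N.
Σ Nₕx̄ₕ = 1376·506.23 + 2077·503.53 + 2723·501.43 + 2238·501.36 + 4609·498.94 + 4640·502.09 = 696572.48 + 1045831.81 + 1365393.89 + 1122043.68 + 2299614.46 + 2329697.6 = 8859153.92.
Divide by N: 8859153.92 / 17663 = 501.5656... → 501.57.

501.57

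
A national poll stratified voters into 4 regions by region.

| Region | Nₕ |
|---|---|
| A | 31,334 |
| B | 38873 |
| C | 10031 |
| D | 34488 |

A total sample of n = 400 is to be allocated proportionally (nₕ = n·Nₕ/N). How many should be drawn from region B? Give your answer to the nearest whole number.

136

N = 31334 + 38873 + 10031 + 34488 = 114726.
n_B = 400·38873/114726 = 135.533... → 136.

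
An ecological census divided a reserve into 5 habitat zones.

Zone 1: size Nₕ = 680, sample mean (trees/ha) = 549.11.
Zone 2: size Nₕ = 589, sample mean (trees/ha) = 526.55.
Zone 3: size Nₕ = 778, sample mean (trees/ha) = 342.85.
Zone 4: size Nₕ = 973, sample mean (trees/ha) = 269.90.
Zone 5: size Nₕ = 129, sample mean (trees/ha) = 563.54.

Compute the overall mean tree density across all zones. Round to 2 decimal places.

N = 680 + 589 + 778 + 973 + 129 = 3149.
Overall mean = Σ (Nₕ/N)·x̄ₕ — weight by population share, not a simple average.
Σ Nₕx̄ₕ = 680·549.11 + 589·526.55 + 778·342.85 + 973·269.90 + 129·563.54 = 373394.8 + 310137.95 + 266737.3 + 262612.7 + 72696.66 = 1285579.41.
Divide by N: 1285579.41 / 3149 = 408.2501... → 408.25.

408.25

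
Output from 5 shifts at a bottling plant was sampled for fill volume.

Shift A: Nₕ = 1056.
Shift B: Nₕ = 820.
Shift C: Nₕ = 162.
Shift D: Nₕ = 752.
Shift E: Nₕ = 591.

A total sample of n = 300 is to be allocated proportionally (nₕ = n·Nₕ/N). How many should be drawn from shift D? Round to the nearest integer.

N = 1056 + 820 + 162 + 752 + 591 = 3381.
n_D = 300·752/3381 = 66.726... → 67.

67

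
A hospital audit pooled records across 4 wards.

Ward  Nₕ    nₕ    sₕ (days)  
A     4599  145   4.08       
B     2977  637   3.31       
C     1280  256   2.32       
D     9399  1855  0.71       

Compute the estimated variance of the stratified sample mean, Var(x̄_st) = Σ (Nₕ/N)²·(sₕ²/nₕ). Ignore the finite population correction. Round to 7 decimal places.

0.0079193

N = 18255. Term for each stratum: Wₕ²sₕ²/nₕ.
Var(x̄_st) = 0.0072864413 + 0.0004574152 + 0.0001033695 + 0.0000720398 = 0.0079192657 → 0.0079193.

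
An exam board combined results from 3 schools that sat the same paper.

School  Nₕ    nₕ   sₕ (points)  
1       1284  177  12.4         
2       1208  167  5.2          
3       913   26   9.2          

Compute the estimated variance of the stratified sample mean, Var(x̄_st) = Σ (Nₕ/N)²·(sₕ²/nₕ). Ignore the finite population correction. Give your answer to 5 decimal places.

0.37796

N = 3405. Term for each stratum: Wₕ²sₕ²/nₕ.
Var(x̄_st) = 0.12352814 + 0.02037933 + 0.23405053 = 0.37795800 → 0.37796.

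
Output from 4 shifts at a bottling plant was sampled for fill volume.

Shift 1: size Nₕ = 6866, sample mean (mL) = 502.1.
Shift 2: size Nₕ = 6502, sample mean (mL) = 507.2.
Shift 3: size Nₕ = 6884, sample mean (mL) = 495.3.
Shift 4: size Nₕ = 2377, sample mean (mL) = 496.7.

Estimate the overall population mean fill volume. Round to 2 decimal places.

500.93

N = 6866 + 6502 + 6884 + 2377 = 22629.
The stratified mean weights each stratum mean by its population share Nₕ/N.
Σ Nₕx̄ₕ = 6866·502.1 + 6502·507.2 + 6884·495.3 + 2377·496.7 = 3447418.6 + 3297814.4 + 3409645.2 + 1180655.9 = 11335534.1.
Divide by N: 11335534.1 / 22629 = 500.9295... → 500.93.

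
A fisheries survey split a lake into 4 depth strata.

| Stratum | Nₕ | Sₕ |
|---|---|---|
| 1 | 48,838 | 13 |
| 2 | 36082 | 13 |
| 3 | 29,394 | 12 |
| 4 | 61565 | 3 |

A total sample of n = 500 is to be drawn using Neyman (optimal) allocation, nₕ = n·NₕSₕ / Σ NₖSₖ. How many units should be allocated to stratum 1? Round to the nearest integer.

1: NₕSₕ = 48838·13 = 634894
2: NₕSₕ = 36082·13 = 469066
3: NₕSₕ = 29394·12 = 352728
4: NₕSₕ = 61565·3 = 184695
Σ NₕSₕ = 1641383.
n_1 = 500·634894/1641383 = 193.402... → 193.

193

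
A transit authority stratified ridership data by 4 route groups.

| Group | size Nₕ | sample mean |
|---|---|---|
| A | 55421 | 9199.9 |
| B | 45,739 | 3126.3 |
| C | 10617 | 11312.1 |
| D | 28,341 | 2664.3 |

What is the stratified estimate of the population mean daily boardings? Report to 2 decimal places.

6055.40

x̄_st = (Σ Nₕx̄ₕ) / (Σ Nₕ) = (55421·9199.9 + 45739·3126.3 + 10617·11312.1 + 28341·2664.3) / 140118
= 848470985.6 / 140118 = 6055.4032... → 6055.40.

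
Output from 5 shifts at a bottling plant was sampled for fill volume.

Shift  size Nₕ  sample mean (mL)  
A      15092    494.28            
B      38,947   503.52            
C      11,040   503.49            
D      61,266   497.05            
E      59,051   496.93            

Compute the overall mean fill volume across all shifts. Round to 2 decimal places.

N = 15092 + 38947 + 11040 + 61266 + 59051 = 185396.
The stratified mean weights each stratum mean by its population share Nₕ/N.
Σ Nₕx̄ₕ = 15092·494.28 + 38947·503.52 + 11040·503.49 + 61266·497.05 + 59051·496.93 = 7459673.76 + 19610593.44 + 5558529.6 + 30452265.3 + 29344213.43 = 92425275.53.
Divide by N: 92425275.53 / 185396 = 498.5290... → 498.53.

498.53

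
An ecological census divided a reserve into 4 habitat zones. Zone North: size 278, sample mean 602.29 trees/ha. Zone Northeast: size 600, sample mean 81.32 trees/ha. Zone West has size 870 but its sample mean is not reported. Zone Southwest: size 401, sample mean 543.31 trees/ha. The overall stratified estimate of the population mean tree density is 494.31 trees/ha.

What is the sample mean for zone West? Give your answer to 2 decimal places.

N = 278 + 600 + 870 + 401 = 2149.
Overall total = μ·N = 494.31·2149 = 1062272.19.
Subtract the known strata: 278·602.29 + 600·81.32 + 401·543.31 = 434095.93.
Remaining total for zone West: 1062272.19 − 434095.93 = 628176.26.
Divide by its size: 628176.26 / 870 = 722.0417... → 722.04.

722.04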